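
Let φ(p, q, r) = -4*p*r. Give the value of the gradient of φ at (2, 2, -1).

(4, 0, -8)

∂φ/∂p = -4*r
∂φ/∂q = 0
∂φ/∂r = -4*p
∇φ = (-4*r, 0, -4*p)
At (2, 2, -1): (4, 0, -8).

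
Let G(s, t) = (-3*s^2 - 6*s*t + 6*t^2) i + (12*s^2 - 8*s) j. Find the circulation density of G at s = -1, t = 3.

-74

∂G₂/∂s = 24*s - 8
∂G₁/∂t = -6*s + 12*t
Scalar curl = 30*s - 12*t - 8
At (-1, 3): -74.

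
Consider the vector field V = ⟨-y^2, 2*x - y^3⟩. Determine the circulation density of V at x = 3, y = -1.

0

∂V₂/∂x = 2
∂V₁/∂y = -2*y
Scalar curl = 2*y + 2
At (3, -1): 0.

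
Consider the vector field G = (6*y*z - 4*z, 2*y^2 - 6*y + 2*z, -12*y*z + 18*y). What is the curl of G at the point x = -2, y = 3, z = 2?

(-8, 14, -12)

(∇×G)₁ = ∂G₃/∂y − ∂G₂/∂z = -12*z + 16
(∇×G)₂ = ∂G₁/∂z − ∂G₃/∂x = 6*y - 4
(∇×G)₃ = ∂G₂/∂x − ∂G₁/∂y = -6*z
∇×G = (-12*z + 16, 6*y - 4, -6*z)
At (-2, 3, 2): (-8, 14, -12).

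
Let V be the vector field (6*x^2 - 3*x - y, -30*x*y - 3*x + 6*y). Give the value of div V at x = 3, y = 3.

-51

∂V₁/∂x = 12*x - 3
∂V₂/∂y = -30*x + 6
∇·V = -18*x + 3
At (3, 3): -51.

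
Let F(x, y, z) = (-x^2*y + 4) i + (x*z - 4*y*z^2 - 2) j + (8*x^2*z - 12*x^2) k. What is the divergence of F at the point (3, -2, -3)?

48

∂F₁/∂x = -2*x*y
∂F₂/∂y = -4*z^2
∂F₃/∂z = 8*x^2
∇·F = 8*x^2 - 2*x*y - 4*z^2
At (3, -2, -3): 48.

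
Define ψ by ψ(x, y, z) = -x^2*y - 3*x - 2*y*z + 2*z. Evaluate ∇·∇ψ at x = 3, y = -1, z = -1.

∂²ψ/∂x² = -2*y
∂²ψ/∂y² = 0
∂²ψ/∂z² = 0
∇²ψ = -2*y
At (3, -1, -1): 2.

2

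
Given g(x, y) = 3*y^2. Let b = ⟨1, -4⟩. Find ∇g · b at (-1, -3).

∂g/∂x = 0
∂g/∂y = 6*y
∇g at (-1, -3) = (0, -18)
∇g · b = (0)(1) + (-18)(-4) = 72

72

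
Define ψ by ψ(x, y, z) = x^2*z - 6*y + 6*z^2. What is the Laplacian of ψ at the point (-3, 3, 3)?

∂²ψ/∂x² = 2*z
∂²ψ/∂y² = 0
∂²ψ/∂z² = 12
∇²ψ = 2*z + 12
At (-3, 3, 3): 18.

18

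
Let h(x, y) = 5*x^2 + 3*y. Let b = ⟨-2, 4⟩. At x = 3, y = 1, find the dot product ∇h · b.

∂h/∂x = 10*x
∂h/∂y = 3
∇h at (3, 1) = (30, 3)
∇h · b = (30)(-2) + (3)(4) = -48

-48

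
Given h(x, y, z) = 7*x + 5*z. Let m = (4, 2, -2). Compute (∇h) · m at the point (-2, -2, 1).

∂h/∂x = 7
∂h/∂y = 0
∂h/∂z = 5
∇h at (-2, -2, 1) = (7, 0, 5)
∇h · m = (7)(4) + (0)(2) + (5)(-2) = 18

18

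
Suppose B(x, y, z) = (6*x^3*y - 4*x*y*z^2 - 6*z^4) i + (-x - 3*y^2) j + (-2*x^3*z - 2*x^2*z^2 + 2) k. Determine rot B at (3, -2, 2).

(∇×B)₁ = ∂B₃/∂y − ∂B₂/∂z = 0
(∇×B)₂ = ∂B₁/∂z − ∂B₃/∂x = 6*x^2*z - 8*x*y*z + 4*x*z^2 - 24*z^3
(∇×B)₃ = ∂B₂/∂x − ∂B₁/∂y = -6*x^3 + 4*x*z^2 - 1
∇×B = (0, 6*x^2*z - 8*x*y*z + 4*x*z^2 - 24*z^3, -6*x^3 + 4*x*z^2 - 1)
At (3, -2, 2): (0, 60, -115).

(0, 60, -115)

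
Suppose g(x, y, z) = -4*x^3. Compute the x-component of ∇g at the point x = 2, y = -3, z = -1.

-48

(∇g)_1 = ∂g/∂x = -12*x^2
At (2, -3, -1): -48.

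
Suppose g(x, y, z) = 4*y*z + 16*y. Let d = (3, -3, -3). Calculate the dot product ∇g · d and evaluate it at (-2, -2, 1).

-36

∂g/∂x = 0
∂g/∂y = 4*z + 16
∂g/∂z = 4*y
∇g at (-2, -2, 1) = (0, 20, -8)
∇g · d = (0)(3) + (20)(-3) + (-8)(-3) = -36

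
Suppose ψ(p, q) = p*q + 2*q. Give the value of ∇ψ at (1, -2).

(-2, 3)

∂ψ/∂p = q
∂ψ/∂q = p + 2
∇ψ = (q, p + 2)
At (1, -2): (-2, 3).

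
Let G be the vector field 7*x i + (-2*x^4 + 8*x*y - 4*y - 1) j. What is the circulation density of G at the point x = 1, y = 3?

16

∂G₂/∂x = -8*x^3 + 8*y
∂G₁/∂y = 0
Scalar curl = -8*x^3 + 8*y
At (1, 3): 16.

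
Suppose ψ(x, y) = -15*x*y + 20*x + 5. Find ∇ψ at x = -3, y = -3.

∂ψ/∂x = -15*y + 20
∂ψ/∂y = -15*x
∇ψ = (-15*y + 20, -15*x)
At (-3, -3): (65, 45).

(65, 45)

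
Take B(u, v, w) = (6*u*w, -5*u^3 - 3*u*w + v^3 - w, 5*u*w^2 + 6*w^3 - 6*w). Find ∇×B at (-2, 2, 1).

(∇×B)₁ = ∂B₃/∂v − ∂B₂/∂w = 3*u + 1
(∇×B)₂ = ∂B₁/∂w − ∂B₃/∂u = 6*u - 5*w^2
(∇×B)₃ = ∂B₂/∂u − ∂B₁/∂v = -15*u^2 - 3*w
∇×B = (3*u + 1, 6*u - 5*w^2, -15*u^2 - 3*w)
At (-2, 2, 1): (-5, -17, -63).

(-5, -17, -63)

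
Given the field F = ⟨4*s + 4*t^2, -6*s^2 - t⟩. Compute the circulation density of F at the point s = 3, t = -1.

-28

∂F₂/∂s = -12*s
∂F₁/∂t = 8*t
Scalar curl = -12*s - 8*t
At (3, -1): -28.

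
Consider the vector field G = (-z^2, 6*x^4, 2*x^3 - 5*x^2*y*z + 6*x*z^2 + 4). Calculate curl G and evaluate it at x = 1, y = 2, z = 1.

(-5, 6, 24)

(∇×G)₁ = ∂G₃/∂y − ∂G₂/∂z = -5*x^2*z
(∇×G)₂ = ∂G₁/∂z − ∂G₃/∂x = -6*x^2 + 10*x*y*z - 6*z^2 - 2*z
(∇×G)₃ = ∂G₂/∂x − ∂G₁/∂y = 24*x^3
∇×G = (-5*x^2*z, -6*x^2 + 10*x*y*z - 6*z^2 - 2*z, 24*x^3)
At (1, 2, 1): (-5, 6, 24).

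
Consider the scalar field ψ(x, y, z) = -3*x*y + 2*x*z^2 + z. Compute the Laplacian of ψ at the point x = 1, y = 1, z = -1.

4

∂²ψ/∂x² = 0
∂²ψ/∂y² = 0
∂²ψ/∂z² = 4*x
∇²ψ = 4*x
At (1, 1, -1): 4.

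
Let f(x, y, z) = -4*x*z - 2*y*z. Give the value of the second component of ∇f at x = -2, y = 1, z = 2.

-4

(∇f)_2 = ∂f/∂y = -2*z
At (-2, 1, 2): -4.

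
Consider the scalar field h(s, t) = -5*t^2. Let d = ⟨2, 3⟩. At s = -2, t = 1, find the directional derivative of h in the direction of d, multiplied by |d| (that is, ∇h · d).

∂h/∂s = 0
∂h/∂t = -10*t
∇h at (-2, 1) = (0, -10)
∇h · d = (0)(2) + (-10)(3) = -30

-30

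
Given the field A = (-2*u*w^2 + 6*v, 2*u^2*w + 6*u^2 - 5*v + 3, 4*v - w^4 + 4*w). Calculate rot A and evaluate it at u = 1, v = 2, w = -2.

(2, 8, -2)

(∇×A)₁ = ∂A₃/∂v − ∂A₂/∂w = -2*u^2 + 4
(∇×A)₂ = ∂A₁/∂w − ∂A₃/∂u = -4*u*w
(∇×A)₃ = ∂A₂/∂u − ∂A₁/∂v = 4*u*w + 12*u - 6
∇×A = (-2*u^2 + 4, -4*u*w, 4*u*w + 12*u - 6)
At (1, 2, -2): (2, 8, -2).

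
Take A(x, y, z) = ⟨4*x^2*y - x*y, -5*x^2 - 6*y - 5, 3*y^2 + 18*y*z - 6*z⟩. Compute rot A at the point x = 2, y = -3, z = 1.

(0, 0, -34)

(∇×A)₁ = ∂A₃/∂y − ∂A₂/∂z = 6*y + 18*z
(∇×A)₂ = ∂A₁/∂z − ∂A₃/∂x = 0
(∇×A)₃ = ∂A₂/∂x − ∂A₁/∂y = -4*x^2 - 9*x
∇×A = (6*y + 18*z, 0, -4*x^2 - 9*x)
At (2, -3, 1): (0, 0, -34).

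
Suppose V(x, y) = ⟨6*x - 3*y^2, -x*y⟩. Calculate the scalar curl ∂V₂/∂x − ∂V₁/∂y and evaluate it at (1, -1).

-5

∂V₂/∂x = -y
∂V₁/∂y = -6*y
Scalar curl = 5*y
At (1, -1): -5.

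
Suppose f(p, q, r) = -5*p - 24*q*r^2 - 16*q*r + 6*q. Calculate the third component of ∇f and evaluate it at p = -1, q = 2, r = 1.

-128

(∇f)_3 = ∂f/∂r = -48*q*r - 16*q
At (-1, 2, 1): -128.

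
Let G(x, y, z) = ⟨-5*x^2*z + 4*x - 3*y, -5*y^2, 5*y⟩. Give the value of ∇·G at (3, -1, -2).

∂G₁/∂x = -10*x*z + 4
∂G₂/∂y = -10*y
∂G₃/∂z = 0
∇·G = -10*x*z - 10*y + 4
At (3, -1, -2): 74.

74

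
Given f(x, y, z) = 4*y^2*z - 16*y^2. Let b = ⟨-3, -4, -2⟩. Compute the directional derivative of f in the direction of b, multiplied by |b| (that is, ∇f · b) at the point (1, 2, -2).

352

∂f/∂x = 0
∂f/∂y = 8*y*z - 32*y
∂f/∂z = 4*y^2
∇f at (1, 2, -2) = (0, -96, 16)
∇f · b = (0)(-3) + (-96)(-4) + (16)(-2) = 352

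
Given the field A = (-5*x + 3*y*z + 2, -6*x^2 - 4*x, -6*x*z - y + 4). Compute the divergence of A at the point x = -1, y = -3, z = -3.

1

∂A₁/∂x = -5
∂A₂/∂y = 0
∂A₃/∂z = -6*x
∇·A = -6*x - 5
At (-1, -3, -3): 1.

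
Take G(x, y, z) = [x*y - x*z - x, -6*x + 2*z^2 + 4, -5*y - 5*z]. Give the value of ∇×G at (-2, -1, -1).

(-1, 2, -4)

(∇×G)₁ = ∂G₃/∂y − ∂G₂/∂z = -4*z - 5
(∇×G)₂ = ∂G₁/∂z − ∂G₃/∂x = -x
(∇×G)₃ = ∂G₂/∂x − ∂G₁/∂y = -x - 6
∇×G = (-4*z - 5, -x, -x - 6)
At (-2, -1, -1): (-1, 2, -4).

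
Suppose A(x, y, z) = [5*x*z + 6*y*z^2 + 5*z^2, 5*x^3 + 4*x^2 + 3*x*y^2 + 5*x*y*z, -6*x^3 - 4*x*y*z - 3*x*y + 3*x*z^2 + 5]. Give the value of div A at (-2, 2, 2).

-42

∂A₁/∂x = 5*z
∂A₂/∂y = 6*x*y + 5*x*z
∂A₃/∂z = -4*x*y + 6*x*z
∇·A = 2*x*y + 11*x*z + 5*z
At (-2, 2, 2): -42.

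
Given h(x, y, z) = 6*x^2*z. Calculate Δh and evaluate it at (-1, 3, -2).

∂²h/∂x² = 12*z
∂²h/∂y² = 0
∂²h/∂z² = 0
∇²h = 12*z
At (-1, 3, -2): -24.

-24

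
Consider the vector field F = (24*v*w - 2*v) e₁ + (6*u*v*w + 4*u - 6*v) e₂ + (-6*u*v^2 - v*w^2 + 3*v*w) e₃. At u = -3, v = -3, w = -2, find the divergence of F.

9

∂F₁/∂u = 0
∂F₂/∂v = 6*u*w - 6
∂F₃/∂w = -2*v*w + 3*v
∇·F = 6*u*w - 2*v*w + 3*v - 6
At (-3, -3, -2): 9.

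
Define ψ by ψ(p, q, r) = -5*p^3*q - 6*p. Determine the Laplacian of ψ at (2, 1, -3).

-60

∂²ψ/∂p² = -30*p*q
∂²ψ/∂q² = 0
∂²ψ/∂r² = 0
∇²ψ = -30*p*q
At (2, 1, -3): -60.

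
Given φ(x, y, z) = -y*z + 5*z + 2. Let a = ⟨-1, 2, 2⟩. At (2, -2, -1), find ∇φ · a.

16

∂φ/∂x = 0
∂φ/∂y = -z
∂φ/∂z = -y + 5
∇φ at (2, -2, -1) = (0, 1, 7)
∇φ · a = (0)(-1) + (1)(2) + (7)(2) = 16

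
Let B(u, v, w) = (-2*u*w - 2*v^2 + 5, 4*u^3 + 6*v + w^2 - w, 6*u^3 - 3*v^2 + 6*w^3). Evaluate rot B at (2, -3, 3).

(∇×B)₁ = ∂B₃/∂v − ∂B₂/∂w = -6*v - 2*w + 1
(∇×B)₂ = ∂B₁/∂w − ∂B₃/∂u = -18*u^2 - 2*u
(∇×B)₃ = ∂B₂/∂u − ∂B₁/∂v = 12*u^2 + 4*v
∇×B = (-6*v - 2*w + 1, -18*u^2 - 2*u, 12*u^2 + 4*v)
At (2, -3, 3): (13, -76, 36).

(13, -76, 36)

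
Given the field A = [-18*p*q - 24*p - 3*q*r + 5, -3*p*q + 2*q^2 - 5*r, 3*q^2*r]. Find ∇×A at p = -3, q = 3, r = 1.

(23, -9, -60)

(∇×A)₁ = ∂A₃/∂q − ∂A₂/∂r = 6*q*r + 5
(∇×A)₂ = ∂A₁/∂r − ∂A₃/∂p = -3*q
(∇×A)₃ = ∂A₂/∂p − ∂A₁/∂q = 18*p - 3*q + 3*r
∇×A = (6*q*r + 5, -3*q, 18*p - 3*q + 3*r)
At (-3, 3, 1): (23, -9, -60).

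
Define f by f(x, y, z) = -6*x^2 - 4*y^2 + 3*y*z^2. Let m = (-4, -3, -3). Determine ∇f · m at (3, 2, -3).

219

∂f/∂x = -12*x
∂f/∂y = -8*y + 3*z^2
∂f/∂z = 6*y*z
∇f at (3, 2, -3) = (-36, 11, -36)
∇f · m = (-36)(-4) + (11)(-3) + (-36)(-3) = 219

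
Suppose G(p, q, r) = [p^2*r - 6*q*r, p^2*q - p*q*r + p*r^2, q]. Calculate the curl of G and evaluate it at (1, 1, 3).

(∇×G)₁ = ∂G₃/∂q − ∂G₂/∂r = p*q - 2*p*r + 1
(∇×G)₂ = ∂G₁/∂r − ∂G₃/∂p = p^2 - 6*q
(∇×G)₃ = ∂G₂/∂p − ∂G₁/∂q = 2*p*q - q*r + r^2 + 6*r
∇×G = (p*q - 2*p*r + 1, p^2 - 6*q, 2*p*q - q*r + r^2 + 6*r)
At (1, 1, 3): (-4, -5, 26).

(-4, -5, 26)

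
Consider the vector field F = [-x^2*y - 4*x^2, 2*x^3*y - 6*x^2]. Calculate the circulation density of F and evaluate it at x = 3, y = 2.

∂F₂/∂x = 6*x^2*y - 12*x
∂F₁/∂y = -x^2
Scalar curl = 6*x^2*y + x^2 - 12*x
At (3, 2): 81.

81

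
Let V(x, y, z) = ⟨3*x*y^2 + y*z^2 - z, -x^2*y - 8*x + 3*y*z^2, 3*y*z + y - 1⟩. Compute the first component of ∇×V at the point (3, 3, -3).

(∇×V)_1 = ∂V₃/∂y − ∂V₂/∂z
= 3*z + 1 − (6*y*z)
= -6*y*z + 3*z + 1
At (3, 3, -3): 46.

46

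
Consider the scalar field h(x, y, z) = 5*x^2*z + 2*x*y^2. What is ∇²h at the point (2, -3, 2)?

∂²h/∂x² = 10*z
∂²h/∂y² = 4*x
∂²h/∂z² = 0
∇²h = 4*x + 10*z
At (2, -3, 2): 28.

28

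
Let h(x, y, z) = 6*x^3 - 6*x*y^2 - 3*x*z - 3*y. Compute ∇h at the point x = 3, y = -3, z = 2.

∂h/∂x = 18*x^2 - 6*y^2 - 3*z
∂h/∂y = -12*x*y - 3
∂h/∂z = -3*x
∇h = (18*x^2 - 6*y^2 - 3*z, -12*x*y - 3, -3*x)
At (3, -3, 2): (102, 105, -9).

(102, 105, -9)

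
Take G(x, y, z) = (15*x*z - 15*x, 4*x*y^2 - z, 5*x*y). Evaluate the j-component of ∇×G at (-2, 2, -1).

(∇×G)_2 = ∂G₁/∂z − ∂G₃/∂x
= 15*x − (5*y)
= 15*x - 5*y
At (-2, 2, -1): -40.

-40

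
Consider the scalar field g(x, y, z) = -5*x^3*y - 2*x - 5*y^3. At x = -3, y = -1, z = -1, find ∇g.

(133, 120, 0)

∂g/∂x = -15*x^2*y - 2
∂g/∂y = -5*x^3 - 15*y^2
∂g/∂z = 0
∇g = (-15*x^2*y - 2, -5*x^3 - 15*y^2, 0)
At (-3, -1, -1): (133, 120, 0).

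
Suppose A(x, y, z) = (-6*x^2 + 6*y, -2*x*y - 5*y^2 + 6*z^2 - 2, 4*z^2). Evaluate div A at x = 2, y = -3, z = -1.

-6

∂A₁/∂x = -12*x
∂A₂/∂y = -2*x - 10*y
∂A₃/∂z = 8*z
∇·A = -14*x - 10*y + 8*z
At (2, -3, -1): -6.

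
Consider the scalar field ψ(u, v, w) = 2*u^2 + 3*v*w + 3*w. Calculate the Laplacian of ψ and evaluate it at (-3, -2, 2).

∂²ψ/∂u² = 4
∂²ψ/∂v² = 0
∂²ψ/∂w² = 0
∇²ψ = 4
At (-3, -2, 2): 4.

4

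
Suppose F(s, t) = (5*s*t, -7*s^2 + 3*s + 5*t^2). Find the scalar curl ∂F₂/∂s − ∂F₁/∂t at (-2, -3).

41

∂F₂/∂s = -14*s + 3
∂F₁/∂t = 5*s
Scalar curl = -19*s + 3
At (-2, -3): 41.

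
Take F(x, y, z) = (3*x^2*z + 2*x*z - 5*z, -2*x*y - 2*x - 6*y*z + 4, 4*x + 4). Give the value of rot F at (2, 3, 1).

(∇×F)₁ = ∂F₃/∂y − ∂F₂/∂z = 6*y
(∇×F)₂ = ∂F₁/∂z − ∂F₃/∂x = 3*x^2 + 2*x - 9
(∇×F)₃ = ∂F₂/∂x − ∂F₁/∂y = -2*y - 2
∇×F = (6*y, 3*x^2 + 2*x - 9, -2*y - 2)
At (2, 3, 1): (18, 7, -8).

(18, 7, -8)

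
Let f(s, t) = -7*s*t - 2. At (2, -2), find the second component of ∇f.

-14

(∇f)_2 = ∂f/∂t = -7*s
At (2, -2): -14.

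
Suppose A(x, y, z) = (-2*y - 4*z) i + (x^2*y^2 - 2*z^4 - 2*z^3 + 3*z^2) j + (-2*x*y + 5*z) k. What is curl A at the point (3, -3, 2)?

(70, -10, 56)

(∇×A)₁ = ∂A₃/∂y − ∂A₂/∂z = -2*x + 8*z^3 + 6*z^2 - 6*z
(∇×A)₂ = ∂A₁/∂z − ∂A₃/∂x = 2*y - 4
(∇×A)₃ = ∂A₂/∂x − ∂A₁/∂y = 2*x*y^2 + 2
∇×A = (-2*x + 8*z^3 + 6*z^2 - 6*z, 2*y - 4, 2*x*y^2 + 2)
At (3, -3, 2): (70, -10, 56).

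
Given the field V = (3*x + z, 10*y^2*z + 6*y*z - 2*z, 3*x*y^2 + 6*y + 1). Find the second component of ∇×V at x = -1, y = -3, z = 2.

-26

(∇×V)_2 = ∂V₁/∂z − ∂V₃/∂x
= 1 − (3*y^2)
= -3*y^2 + 1
At (-1, -3, 2): -26.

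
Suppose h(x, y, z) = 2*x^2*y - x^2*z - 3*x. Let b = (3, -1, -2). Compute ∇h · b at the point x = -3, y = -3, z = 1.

∂h/∂x = 4*x*y - 2*x*z - 3
∂h/∂y = 2*x^2
∂h/∂z = -x^2
∇h at (-3, -3, 1) = (39, 18, -9)
∇h · b = (39)(3) + (18)(-1) + (-9)(-2) = 117

117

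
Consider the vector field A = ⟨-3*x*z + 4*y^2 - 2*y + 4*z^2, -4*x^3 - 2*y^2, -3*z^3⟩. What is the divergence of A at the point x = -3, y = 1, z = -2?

-34

∂A₁/∂x = -3*z
∂A₂/∂y = -4*y
∂A₃/∂z = -9*z^2
∇·A = -4*y - 9*z^2 - 3*z
At (-3, 1, -2): -34.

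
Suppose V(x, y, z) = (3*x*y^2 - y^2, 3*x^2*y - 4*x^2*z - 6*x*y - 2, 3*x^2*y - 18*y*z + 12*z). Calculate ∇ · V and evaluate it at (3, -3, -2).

∂V₁/∂x = 3*y^2
∂V₂/∂y = 3*x^2 - 6*x
∂V₃/∂z = -18*y + 12
∇·V = 3*x^2 - 6*x + 3*y^2 - 18*y + 12
At (3, -3, -2): 102.

102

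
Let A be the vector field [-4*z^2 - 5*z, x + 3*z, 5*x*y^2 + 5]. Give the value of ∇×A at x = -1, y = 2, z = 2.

(∇×A)₁ = ∂A₃/∂y − ∂A₂/∂z = 10*x*y - 3
(∇×A)₂ = ∂A₁/∂z − ∂A₃/∂x = -5*y^2 - 8*z - 5
(∇×A)₃ = ∂A₂/∂x − ∂A₁/∂y = 1
∇×A = (10*x*y - 3, -5*y^2 - 8*z - 5, 1)
At (-1, 2, 2): (-23, -41, 1).

(-23, -41, 1)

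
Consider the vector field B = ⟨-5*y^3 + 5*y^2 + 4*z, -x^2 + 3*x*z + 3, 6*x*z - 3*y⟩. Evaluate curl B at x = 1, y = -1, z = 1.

(∇×B)₁ = ∂B₃/∂y − ∂B₂/∂z = -3*x - 3
(∇×B)₂ = ∂B₁/∂z − ∂B₃/∂x = -6*z + 4
(∇×B)₃ = ∂B₂/∂x − ∂B₁/∂y = -2*x + 15*y^2 - 10*y + 3*z
∇×B = (-3*x - 3, -6*z + 4, -2*x + 15*y^2 - 10*y + 3*z)
At (1, -1, 1): (-6, -2, 26).

(-6, -2, 26)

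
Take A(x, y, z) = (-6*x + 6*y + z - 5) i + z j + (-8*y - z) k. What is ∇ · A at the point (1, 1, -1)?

-7

∂A₁/∂x = -6
∂A₂/∂y = 0
∂A₃/∂z = -1
∇·A = -7
At (1, 1, -1): -7.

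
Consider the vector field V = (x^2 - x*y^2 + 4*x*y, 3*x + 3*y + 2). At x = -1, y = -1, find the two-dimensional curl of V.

9

∂V₂/∂x = 3
∂V₁/∂y = -2*x*y + 4*x
Scalar curl = 2*x*y - 4*x + 3
At (-1, -1): 9.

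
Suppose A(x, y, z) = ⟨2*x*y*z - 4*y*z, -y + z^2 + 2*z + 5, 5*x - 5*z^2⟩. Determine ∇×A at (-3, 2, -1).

(∇×A)₁ = ∂A₃/∂y − ∂A₂/∂z = -2*z - 2
(∇×A)₂ = ∂A₁/∂z − ∂A₃/∂x = 2*x*y - 4*y - 5
(∇×A)₃ = ∂A₂/∂x − ∂A₁/∂y = -2*x*z + 4*z
∇×A = (-2*z - 2, 2*x*y - 4*y - 5, -2*x*z + 4*z)
At (-3, 2, -1): (0, -25, -10).

(0, -25, -10)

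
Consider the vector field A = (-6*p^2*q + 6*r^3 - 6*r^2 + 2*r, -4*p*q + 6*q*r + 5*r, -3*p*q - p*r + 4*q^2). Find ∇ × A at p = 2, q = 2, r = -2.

(-7, 102, 16)

(∇×A)₁ = ∂A₃/∂q − ∂A₂/∂r = -3*p + 2*q - 5
(∇×A)₂ = ∂A₁/∂r − ∂A₃/∂p = 3*q + 18*r^2 - 11*r + 2
(∇×A)₃ = ∂A₂/∂p − ∂A₁/∂q = 6*p^2 - 4*q
∇×A = (-3*p + 2*q - 5, 3*q + 18*r^2 - 11*r + 2, 6*p^2 - 4*q)
At (2, 2, -2): (-7, 102, 16).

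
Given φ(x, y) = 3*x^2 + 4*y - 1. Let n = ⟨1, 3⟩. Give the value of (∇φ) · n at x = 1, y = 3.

∂φ/∂x = 6*x
∂φ/∂y = 4
∇φ at (1, 3) = (6, 4)
∇φ · n = (6)(1) + (4)(3) = 18

18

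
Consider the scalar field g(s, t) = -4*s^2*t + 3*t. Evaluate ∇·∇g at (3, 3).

-24

∂²g/∂s² = -8*t
∂²g/∂t² = 0
∇²g = -8*t
At (3, 3): -24.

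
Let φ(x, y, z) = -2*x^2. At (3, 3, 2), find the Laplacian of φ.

-4

∂²φ/∂x² = -4
∂²φ/∂y² = 0
∂²φ/∂z² = 0
∇²φ = -4
At (3, 3, 2): -4.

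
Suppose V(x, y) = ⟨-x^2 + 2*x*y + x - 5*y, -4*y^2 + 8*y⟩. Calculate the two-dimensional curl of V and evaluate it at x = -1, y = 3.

7

∂V₂/∂x = 0
∂V₁/∂y = 2*x - 5
Scalar curl = -2*x + 5
At (-1, 3): 7.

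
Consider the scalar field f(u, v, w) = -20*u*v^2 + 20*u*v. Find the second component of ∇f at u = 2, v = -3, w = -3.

(∇f)_2 = ∂f/∂v = -40*u*v + 20*u
At (2, -3, -3): 280.

280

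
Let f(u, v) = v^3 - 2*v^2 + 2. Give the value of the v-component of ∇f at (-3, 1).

-1

(∇f)_2 = ∂f/∂v = 3*v^2 - 4*v
At (-3, 1): -1.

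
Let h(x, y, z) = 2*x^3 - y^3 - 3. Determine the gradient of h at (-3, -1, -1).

∂h/∂x = 6*x^2
∂h/∂y = -3*y^2
∂h/∂z = 0
∇h = (6*x^2, -3*y^2, 0)
At (-3, -1, -1): (54, -3, 0).

(54, -3, 0)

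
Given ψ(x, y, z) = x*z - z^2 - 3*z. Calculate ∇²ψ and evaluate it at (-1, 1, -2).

-2

∂²ψ/∂x² = 0
∂²ψ/∂y² = 0
∂²ψ/∂z² = -2
∇²ψ = -2
At (-1, 1, -2): -2.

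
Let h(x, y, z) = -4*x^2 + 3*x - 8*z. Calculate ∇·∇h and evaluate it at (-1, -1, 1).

∂²h/∂x² = -8
∂²h/∂y² = 0
∂²h/∂z² = 0
∇²h = -8
At (-1, -1, 1): -8.

-8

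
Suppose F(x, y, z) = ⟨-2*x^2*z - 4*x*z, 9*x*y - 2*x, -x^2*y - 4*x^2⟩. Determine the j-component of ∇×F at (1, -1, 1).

0

(∇×F)_2 = ∂F₁/∂z − ∂F₃/∂x
= -2*x^2 - 4*x − (-2*x*y - 8*x)
= -2*x^2 + 2*x*y + 4*x
At (1, -1, 1): 0.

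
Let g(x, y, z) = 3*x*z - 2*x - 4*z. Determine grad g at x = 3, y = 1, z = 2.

∂g/∂x = 3*z - 2
∂g/∂y = 0
∂g/∂z = 3*x - 4
∇g = (3*z - 2, 0, 3*x - 4)
At (3, 1, 2): (4, 0, 5).

(4, 0, 5)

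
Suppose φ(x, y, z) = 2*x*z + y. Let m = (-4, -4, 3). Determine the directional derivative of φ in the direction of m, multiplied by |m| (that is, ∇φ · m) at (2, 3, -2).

24

∂φ/∂x = 2*z
∂φ/∂y = 1
∂φ/∂z = 2*x
∇φ at (2, 3, -2) = (-4, 1, 4)
∇φ · m = (-4)(-4) + (1)(-4) + (4)(3) = 24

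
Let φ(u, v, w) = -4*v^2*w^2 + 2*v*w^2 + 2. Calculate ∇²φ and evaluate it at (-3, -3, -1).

-92

∂²φ/∂u² = 0
∂²φ/∂v² = -8*w^2
∂²φ/∂w² = 4*v*(-2*v + 1)
∇²φ = -8*v^2 + 4*v - 8*w^2
At (-3, -3, -1): -92.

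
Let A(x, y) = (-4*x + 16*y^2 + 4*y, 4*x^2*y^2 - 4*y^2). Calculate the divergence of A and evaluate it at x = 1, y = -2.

∂A₁/∂x = -4
∂A₂/∂y = 8*x^2*y - 8*y
∇·A = 8*x^2*y - 8*y - 4
At (1, -2): -4.

-4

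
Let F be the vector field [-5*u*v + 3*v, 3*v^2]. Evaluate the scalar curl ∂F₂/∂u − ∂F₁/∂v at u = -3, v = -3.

∂F₂/∂u = 0
∂F₁/∂v = -5*u + 3
Scalar curl = 5*u - 3
At (-3, -3): -18.

-18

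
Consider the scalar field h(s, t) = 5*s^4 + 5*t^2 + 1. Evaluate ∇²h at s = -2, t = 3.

∂²h/∂s² = 60*s^2
∂²h/∂t² = 10
∇²h = 60*s^2 + 10
At (-2, 3): 250.

250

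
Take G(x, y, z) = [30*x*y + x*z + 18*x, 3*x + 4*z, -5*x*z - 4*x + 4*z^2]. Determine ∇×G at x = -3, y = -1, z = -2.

(-4, -9, 93)

(∇×G)₁ = ∂G₃/∂y − ∂G₂/∂z = -4
(∇×G)₂ = ∂G₁/∂z − ∂G₃/∂x = x + 5*z + 4
(∇×G)₃ = ∂G₂/∂x − ∂G₁/∂y = -30*x + 3
∇×G = (-4, x + 5*z + 4, -30*x + 3)
At (-3, -1, -2): (-4, -9, 93).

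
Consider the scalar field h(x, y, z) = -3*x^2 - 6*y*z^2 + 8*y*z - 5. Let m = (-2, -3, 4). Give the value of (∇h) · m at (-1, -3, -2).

∂h/∂x = -6*x
∂h/∂y = -6*z^2 + 8*z
∂h/∂z = -12*y*z + 8*y
∇h at (-1, -3, -2) = (6, -40, -96)
∇h · m = (6)(-2) + (-40)(-3) + (-96)(4) = -276

-276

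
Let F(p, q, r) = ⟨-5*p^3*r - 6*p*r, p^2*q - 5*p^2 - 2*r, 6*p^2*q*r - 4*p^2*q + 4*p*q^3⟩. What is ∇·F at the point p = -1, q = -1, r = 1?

-26

∂F₁/∂p = -15*p^2*r - 6*r
∂F₂/∂q = p^2
∂F₃/∂r = 6*p^2*q
∇·F = 6*p^2*q - 15*p^2*r + p^2 - 6*r
At (-1, -1, 1): -26.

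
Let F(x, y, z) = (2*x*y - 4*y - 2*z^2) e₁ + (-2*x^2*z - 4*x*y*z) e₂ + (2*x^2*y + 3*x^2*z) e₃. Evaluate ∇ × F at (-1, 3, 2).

(-8, 16, -10)

(∇×F)₁ = ∂F₃/∂y − ∂F₂/∂z = 4*x^2 + 4*x*y
(∇×F)₂ = ∂F₁/∂z − ∂F₃/∂x = -4*x*y - 6*x*z - 4*z
(∇×F)₃ = ∂F₂/∂x − ∂F₁/∂y = -4*x*z - 2*x - 4*y*z + 4
∇×F = (4*x^2 + 4*x*y, -4*x*y - 6*x*z - 4*z, -4*x*z - 2*x - 4*y*z + 4)
At (-1, 3, 2): (-8, 16, -10).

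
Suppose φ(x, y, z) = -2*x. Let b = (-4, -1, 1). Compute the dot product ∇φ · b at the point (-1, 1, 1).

∂φ/∂x = -2
∂φ/∂y = 0
∂φ/∂z = 0
∇φ at (-1, 1, 1) = (-2, 0, 0)
∇φ · b = (-2)(-4) + (0)(-1) + (0)(1) = 8

8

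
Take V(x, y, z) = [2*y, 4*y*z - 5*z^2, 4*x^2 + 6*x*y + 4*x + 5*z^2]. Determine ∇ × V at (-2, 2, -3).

(-50, 0, -2)

(∇×V)₁ = ∂V₃/∂y − ∂V₂/∂z = 6*x - 4*y + 10*z
(∇×V)₂ = ∂V₁/∂z − ∂V₃/∂x = -8*x - 6*y - 4
(∇×V)₃ = ∂V₂/∂x − ∂V₁/∂y = -2
∇×V = (6*x - 4*y + 10*z, -8*x - 6*y - 4, -2)
At (-2, 2, -3): (-50, 0, -2).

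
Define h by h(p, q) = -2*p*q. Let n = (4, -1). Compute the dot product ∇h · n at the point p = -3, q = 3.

-30

∂h/∂p = -2*q
∂h/∂q = -2*p
∇h at (-3, 3) = (-6, 6)
∇h · n = (-6)(4) + (6)(-1) = -30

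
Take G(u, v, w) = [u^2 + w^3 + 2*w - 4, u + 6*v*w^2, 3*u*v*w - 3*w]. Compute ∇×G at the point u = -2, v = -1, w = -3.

(∇×G)₁ = ∂G₃/∂v − ∂G₂/∂w = 3*u*w - 12*v*w
(∇×G)₂ = ∂G₁/∂w − ∂G₃/∂u = -3*v*w + 3*w^2 + 2
(∇×G)₃ = ∂G₂/∂u − ∂G₁/∂v = 1
∇×G = (3*u*w - 12*v*w, -3*v*w + 3*w^2 + 2, 1)
At (-2, -1, -3): (-18, 20, 1).

(-18, 20, 1)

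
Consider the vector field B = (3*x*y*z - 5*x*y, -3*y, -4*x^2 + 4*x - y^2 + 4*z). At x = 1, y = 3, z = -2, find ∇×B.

(∇×B)₁ = ∂B₃/∂y − ∂B₂/∂z = -2*y
(∇×B)₂ = ∂B₁/∂z − ∂B₃/∂x = 3*x*y + 8*x - 4
(∇×B)₃ = ∂B₂/∂x − ∂B₁/∂y = -3*x*z + 5*x
∇×B = (-2*y, 3*x*y + 8*x - 4, -3*x*z + 5*x)
At (1, 3, -2): (-6, 13, 11).

(-6, 13, 11)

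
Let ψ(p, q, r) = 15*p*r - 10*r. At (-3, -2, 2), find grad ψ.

∂ψ/∂p = 15*r
∂ψ/∂q = 0
∂ψ/∂r = 15*p - 10
∇ψ = (15*r, 0, 15*p - 10)
At (-3, -2, 2): (30, 0, -55).

(30, 0, -55)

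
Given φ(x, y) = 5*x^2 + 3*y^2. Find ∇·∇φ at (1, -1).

∂²φ/∂x² = 10
∂²φ/∂y² = 6
∇²φ = 16
At (1, -1): 16.

16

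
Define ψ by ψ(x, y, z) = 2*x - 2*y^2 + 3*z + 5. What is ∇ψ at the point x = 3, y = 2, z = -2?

(2, -8, 3)

∂ψ/∂x = 2
∂ψ/∂y = -4*y
∂ψ/∂z = 3
∇ψ = (2, -4*y, 3)
At (3, 2, -2): (2, -8, 3).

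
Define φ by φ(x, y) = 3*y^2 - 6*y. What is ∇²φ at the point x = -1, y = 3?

6

∂²φ/∂x² = 0
∂²φ/∂y² = 6
∇²φ = 6
At (-1, 3): 6.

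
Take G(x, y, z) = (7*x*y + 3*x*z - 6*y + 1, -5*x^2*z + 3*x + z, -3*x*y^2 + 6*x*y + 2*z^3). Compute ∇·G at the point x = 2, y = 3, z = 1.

∂G₁/∂x = 7*y + 3*z
∂G₂/∂y = 0
∂G₃/∂z = 6*z^2
∇·G = 7*y + 6*z^2 + 3*z
At (2, 3, 1): 30.

30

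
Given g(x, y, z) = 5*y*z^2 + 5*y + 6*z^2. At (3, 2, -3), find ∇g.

∂g/∂x = 0
∂g/∂y = 5*z^2 + 5
∂g/∂z = 10*y*z + 12*z
∇g = (0, 5*z^2 + 5, 10*y*z + 12*z)
At (3, 2, -3): (0, 50, -96).

(0, 50, -96)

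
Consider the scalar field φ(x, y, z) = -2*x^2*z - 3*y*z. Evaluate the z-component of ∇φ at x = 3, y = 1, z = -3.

-21

(∇φ)_3 = ∂φ/∂z = -2*x^2 - 3*y
At (3, 1, -3): -21.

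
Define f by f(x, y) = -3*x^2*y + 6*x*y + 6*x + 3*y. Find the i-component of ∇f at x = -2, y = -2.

-30

(∇f)_1 = ∂f/∂x = -6*x*y + 6*y + 6
At (-2, -2): -30.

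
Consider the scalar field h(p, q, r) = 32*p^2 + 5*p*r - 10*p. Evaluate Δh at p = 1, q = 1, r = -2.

64

∂²h/∂p² = 64
∂²h/∂q² = 0
∂²h/∂r² = 0
∇²h = 64
At (1, 1, -2): 64.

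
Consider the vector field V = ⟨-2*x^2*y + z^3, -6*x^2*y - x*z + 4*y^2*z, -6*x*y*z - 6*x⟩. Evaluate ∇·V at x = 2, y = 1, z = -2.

-60

∂V₁/∂x = -4*x*y
∂V₂/∂y = -6*x^2 + 8*y*z
∂V₃/∂z = -6*x*y
∇·V = -6*x^2 - 10*x*y + 8*y*z
At (2, 1, -2): -60.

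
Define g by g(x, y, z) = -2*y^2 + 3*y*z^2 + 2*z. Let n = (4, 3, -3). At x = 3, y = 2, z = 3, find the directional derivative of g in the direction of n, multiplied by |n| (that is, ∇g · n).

-57

∂g/∂x = 0
∂g/∂y = -4*y + 3*z^2
∂g/∂z = 6*y*z + 2
∇g at (3, 2, 3) = (0, 19, 38)
∇g · n = (0)(4) + (19)(3) + (38)(-3) = -57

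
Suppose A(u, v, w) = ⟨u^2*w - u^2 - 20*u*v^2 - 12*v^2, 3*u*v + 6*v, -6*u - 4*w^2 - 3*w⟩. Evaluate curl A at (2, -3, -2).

(∇×A)₁ = ∂A₃/∂v − ∂A₂/∂w = 0
(∇×A)₂ = ∂A₁/∂w − ∂A₃/∂u = u^2 + 6
(∇×A)₃ = ∂A₂/∂u − ∂A₁/∂v = 40*u*v + 27*v
∇×A = (0, u^2 + 6, 40*u*v + 27*v)
At (2, -3, -2): (0, 10, -321).

(0, 10, -321)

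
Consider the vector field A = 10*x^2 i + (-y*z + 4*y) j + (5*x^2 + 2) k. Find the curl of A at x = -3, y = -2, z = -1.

(∇×A)₁ = ∂A₃/∂y − ∂A₂/∂z = y
(∇×A)₂ = ∂A₁/∂z − ∂A₃/∂x = -10*x
(∇×A)₃ = ∂A₂/∂x − ∂A₁/∂y = 0
∇×A = (y, -10*x, 0)
At (-3, -2, -1): (-2, 30, 0).

(-2, 30, 0)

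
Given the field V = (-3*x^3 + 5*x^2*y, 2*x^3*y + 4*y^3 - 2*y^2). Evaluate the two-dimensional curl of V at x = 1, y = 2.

7

∂V₂/∂x = 6*x^2*y
∂V₁/∂y = 5*x^2
Scalar curl = 6*x^2*y - 5*x^2
At (1, 2): 7.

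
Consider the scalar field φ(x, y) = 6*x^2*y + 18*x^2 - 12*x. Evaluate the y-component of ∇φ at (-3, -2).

(∇φ)_2 = ∂φ/∂y = 6*x^2
At (-3, -2): 54.

54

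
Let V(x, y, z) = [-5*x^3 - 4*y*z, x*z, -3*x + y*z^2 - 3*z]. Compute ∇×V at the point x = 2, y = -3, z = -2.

(∇×V)₁ = ∂V₃/∂y − ∂V₂/∂z = -x + z^2
(∇×V)₂ = ∂V₁/∂z − ∂V₃/∂x = -4*y + 3
(∇×V)₃ = ∂V₂/∂x − ∂V₁/∂y = 5*z
∇×V = (-x + z^2, -4*y + 3, 5*z)
At (2, -3, -2): (2, 15, -10).

(2, 15, -10)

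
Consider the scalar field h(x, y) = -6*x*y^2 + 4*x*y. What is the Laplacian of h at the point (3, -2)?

-36

∂²h/∂x² = 0
∂²h/∂y² = -12*x
∇²h = -12*x
At (3, -2): -36.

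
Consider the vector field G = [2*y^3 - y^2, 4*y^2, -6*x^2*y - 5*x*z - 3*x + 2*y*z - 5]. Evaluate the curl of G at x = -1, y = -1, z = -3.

(∇×G)₁ = ∂G₃/∂y − ∂G₂/∂z = -6*x^2 + 2*z
(∇×G)₂ = ∂G₁/∂z − ∂G₃/∂x = 12*x*y + 5*z + 3
(∇×G)₃ = ∂G₂/∂x − ∂G₁/∂y = -6*y^2 + 2*y
∇×G = (-6*x^2 + 2*z, 12*x*y + 5*z + 3, -6*y^2 + 2*y)
At (-1, -1, -3): (-12, 0, -8).

(-12, 0, -8)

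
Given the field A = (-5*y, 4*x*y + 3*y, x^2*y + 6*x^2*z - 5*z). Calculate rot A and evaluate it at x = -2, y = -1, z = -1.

(∇×A)₁ = ∂A₃/∂y − ∂A₂/∂z = x^2
(∇×A)₂ = ∂A₁/∂z − ∂A₃/∂x = -2*x*y - 12*x*z
(∇×A)₃ = ∂A₂/∂x − ∂A₁/∂y = 4*y + 5
∇×A = (x^2, -2*x*y - 12*x*z, 4*y + 5)
At (-2, -1, -1): (4, -28, 1).

(4, -28, 1)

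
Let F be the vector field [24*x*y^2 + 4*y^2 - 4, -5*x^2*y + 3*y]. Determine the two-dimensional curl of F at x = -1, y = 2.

100

∂F₂/∂x = -10*x*y
∂F₁/∂y = 48*x*y + 8*y
Scalar curl = -58*x*y - 8*y
At (-1, 2): 100.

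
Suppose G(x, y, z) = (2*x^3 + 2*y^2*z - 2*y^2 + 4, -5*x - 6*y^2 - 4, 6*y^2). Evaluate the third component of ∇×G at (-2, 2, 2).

(∇×G)_3 = ∂G₂/∂x − ∂G₁/∂y
= -5 − (4*y*z - 4*y)
= -4*y*z + 4*y - 5
At (-2, 2, 2): -13.

-13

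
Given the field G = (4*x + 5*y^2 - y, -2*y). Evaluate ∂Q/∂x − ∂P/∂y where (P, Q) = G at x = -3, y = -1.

∂G₂/∂x = 0
∂G₁/∂y = 10*y - 1
Scalar curl = -10*y + 1
At (-3, -1): 11.

11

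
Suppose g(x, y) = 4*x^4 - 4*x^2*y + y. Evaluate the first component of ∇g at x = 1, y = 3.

-8

(∇g)_1 = ∂g/∂x = 16*x^3 - 8*x*y
At (1, 3): -8.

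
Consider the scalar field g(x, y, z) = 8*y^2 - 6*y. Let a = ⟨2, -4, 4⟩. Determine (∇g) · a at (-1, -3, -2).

216

∂g/∂x = 0
∂g/∂y = 16*y - 6
∂g/∂z = 0
∇g at (-1, -3, -2) = (0, -54, 0)
∇g · a = (0)(2) + (-54)(-4) + (0)(4) = 216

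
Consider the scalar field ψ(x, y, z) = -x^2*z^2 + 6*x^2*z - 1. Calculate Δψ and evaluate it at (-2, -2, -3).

∂²ψ/∂x² = 2*z*(-z + 6)
∂²ψ/∂y² = 0
∂²ψ/∂z² = -2*x^2
∇²ψ = -2*x^2 - 2*z^2 + 12*z
At (-2, -2, -3): -62.

-62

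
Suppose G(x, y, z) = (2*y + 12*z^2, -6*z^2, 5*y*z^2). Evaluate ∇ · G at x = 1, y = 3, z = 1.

∂G₁/∂x = 0
∂G₂/∂y = 0
∂G₃/∂z = 10*y*z
∇·G = 10*y*z
At (1, 3, 1): 30.

30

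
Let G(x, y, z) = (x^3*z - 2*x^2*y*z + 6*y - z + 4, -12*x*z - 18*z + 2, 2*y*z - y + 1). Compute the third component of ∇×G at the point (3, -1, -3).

-24

(∇×G)_3 = ∂G₂/∂x − ∂G₁/∂y
= -12*z − (-2*x^2*z + 6)
= 2*x^2*z - 12*z - 6
At (3, -1, -3): -24.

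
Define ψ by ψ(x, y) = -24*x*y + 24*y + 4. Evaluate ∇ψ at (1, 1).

(-24, 0)

∂ψ/∂x = -24*y
∂ψ/∂y = -24*x + 24
∇ψ = (-24*y, -24*x + 24)
At (1, 1): (-24, 0).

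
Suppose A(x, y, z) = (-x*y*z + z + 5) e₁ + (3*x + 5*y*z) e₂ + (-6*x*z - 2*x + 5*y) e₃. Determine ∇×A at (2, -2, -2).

(∇×A)₁ = ∂A₃/∂y − ∂A₂/∂z = -5*y + 5
(∇×A)₂ = ∂A₁/∂z − ∂A₃/∂x = -x*y + 6*z + 3
(∇×A)₃ = ∂A₂/∂x − ∂A₁/∂y = x*z + 3
∇×A = (-5*y + 5, -x*y + 6*z + 3, x*z + 3)
At (2, -2, -2): (15, -5, -1).

(15, -5, -1)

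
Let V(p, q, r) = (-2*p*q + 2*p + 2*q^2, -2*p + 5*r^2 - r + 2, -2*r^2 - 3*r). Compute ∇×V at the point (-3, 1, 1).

(∇×V)₁ = ∂V₃/∂q − ∂V₂/∂r = -10*r + 1
(∇×V)₂ = ∂V₁/∂r − ∂V₃/∂p = 0
(∇×V)₃ = ∂V₂/∂p − ∂V₁/∂q = 2*p - 4*q - 2
∇×V = (-10*r + 1, 0, 2*p - 4*q - 2)
At (-3, 1, 1): (-9, 0, -12).

(-9, 0, -12)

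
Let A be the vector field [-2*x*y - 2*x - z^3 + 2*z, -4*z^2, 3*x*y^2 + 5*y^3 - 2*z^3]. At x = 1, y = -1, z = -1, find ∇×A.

(∇×A)₁ = ∂A₃/∂y − ∂A₂/∂z = 6*x*y + 15*y^2 + 8*z
(∇×A)₂ = ∂A₁/∂z − ∂A₃/∂x = -3*y^2 - 3*z^2 + 2
(∇×A)₃ = ∂A₂/∂x − ∂A₁/∂y = 2*x
∇×A = (6*x*y + 15*y^2 + 8*z, -3*y^2 - 3*z^2 + 2, 2*x)
At (1, -1, -1): (1, -4, 2).

(1, -4, 2)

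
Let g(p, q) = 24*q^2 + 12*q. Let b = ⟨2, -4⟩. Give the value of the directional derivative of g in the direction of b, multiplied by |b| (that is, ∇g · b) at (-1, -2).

336

∂g/∂p = 0
∂g/∂q = 48*q + 12
∇g at (-1, -2) = (0, -84)
∇g · b = (0)(2) + (-84)(-4) = 336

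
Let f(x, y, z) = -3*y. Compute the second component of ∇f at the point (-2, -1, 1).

(∇f)_2 = ∂f/∂y = -3
At (-2, -1, 1): -3.

-3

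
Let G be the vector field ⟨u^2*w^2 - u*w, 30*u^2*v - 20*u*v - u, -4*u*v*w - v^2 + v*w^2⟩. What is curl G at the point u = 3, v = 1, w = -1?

(11, -25, 159)

(∇×G)₁ = ∂G₃/∂v − ∂G₂/∂w = -4*u*w - 2*v + w^2
(∇×G)₂ = ∂G₁/∂w − ∂G₃/∂u = 2*u^2*w - u + 4*v*w
(∇×G)₃ = ∂G₂/∂u − ∂G₁/∂v = 60*u*v - 20*v - 1
∇×G = (-4*u*w - 2*v + w^2, 2*u^2*w - u + 4*v*w, 60*u*v - 20*v - 1)
At (3, 1, -1): (11, -25, 159).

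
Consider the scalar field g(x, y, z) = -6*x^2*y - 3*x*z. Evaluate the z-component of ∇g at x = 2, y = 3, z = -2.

-6

(∇g)_3 = ∂g/∂z = -3*x
At (2, 3, -2): -6.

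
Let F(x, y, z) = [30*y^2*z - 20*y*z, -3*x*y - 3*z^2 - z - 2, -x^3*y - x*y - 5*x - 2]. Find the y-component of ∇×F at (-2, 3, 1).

254

(∇×F)_2 = ∂F₁/∂z − ∂F₃/∂x
= 30*y^2 - 20*y − (-3*x^2*y - y - 5)
= 3*x^2*y + 30*y^2 - 19*y + 5
At (-2, 3, 1): 254.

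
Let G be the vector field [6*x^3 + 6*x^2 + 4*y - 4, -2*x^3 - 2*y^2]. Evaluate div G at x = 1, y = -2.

38

∂G₁/∂x = 18*x^2 + 12*x
∂G₂/∂y = -4*y
∇·G = 18*x^2 + 12*x - 4*y
At (1, -2): 38.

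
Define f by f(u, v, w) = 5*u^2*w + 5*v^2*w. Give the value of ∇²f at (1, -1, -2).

∂²f/∂u² = 10*w
∂²f/∂v² = 10*w
∂²f/∂w² = 0
∇²f = 20*w
At (1, -1, -2): -40.

-40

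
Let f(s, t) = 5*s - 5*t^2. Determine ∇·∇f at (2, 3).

∂²f/∂s² = 0
∂²f/∂t² = -10
∇²f = -10
At (2, 3): -10.

-10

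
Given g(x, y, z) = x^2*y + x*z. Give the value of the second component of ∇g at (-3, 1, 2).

(∇g)_2 = ∂g/∂y = x^2
At (-3, 1, 2): 9.

9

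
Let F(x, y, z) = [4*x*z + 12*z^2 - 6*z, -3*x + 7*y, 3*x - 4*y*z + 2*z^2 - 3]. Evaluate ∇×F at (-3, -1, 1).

(-4, 3, -3)

(∇×F)₁ = ∂F₃/∂y − ∂F₂/∂z = -4*z
(∇×F)₂ = ∂F₁/∂z − ∂F₃/∂x = 4*x + 24*z - 9
(∇×F)₃ = ∂F₂/∂x − ∂F₁/∂y = -3
∇×F = (-4*z, 4*x + 24*z - 9, -3)
At (-3, -1, 1): (-4, 3, -3).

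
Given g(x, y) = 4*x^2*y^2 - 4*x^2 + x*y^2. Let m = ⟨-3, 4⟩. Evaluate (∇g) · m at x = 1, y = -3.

-339

∂g/∂x = 8*x*y^2 - 8*x + y^2
∂g/∂y = 8*x^2*y + 2*x*y
∇g at (1, -3) = (73, -30)
∇g · m = (73)(-3) + (-30)(4) = -339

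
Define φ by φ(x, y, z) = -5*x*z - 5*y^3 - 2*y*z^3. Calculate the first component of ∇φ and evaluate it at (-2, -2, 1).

(∇φ)_1 = ∂φ/∂x = -5*z
At (-2, -2, 1): -5.

-5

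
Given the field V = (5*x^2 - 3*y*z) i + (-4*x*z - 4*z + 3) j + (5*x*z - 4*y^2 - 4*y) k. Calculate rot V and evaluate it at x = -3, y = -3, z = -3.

(∇×V)₁ = ∂V₃/∂y − ∂V₂/∂z = 4*x - 8*y
(∇×V)₂ = ∂V₁/∂z − ∂V₃/∂x = -3*y - 5*z
(∇×V)₃ = ∂V₂/∂x − ∂V₁/∂y = -z
∇×V = (4*x - 8*y, -3*y - 5*z, -z)
At (-3, -3, -3): (12, 24, 3).

(12, 24, 3)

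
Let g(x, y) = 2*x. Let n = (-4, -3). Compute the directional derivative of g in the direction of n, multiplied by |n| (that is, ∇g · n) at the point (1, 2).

-8

∂g/∂x = 2
∂g/∂y = 0
∇g at (1, 2) = (2, 0)
∇g · n = (2)(-4) + (0)(-3) = -8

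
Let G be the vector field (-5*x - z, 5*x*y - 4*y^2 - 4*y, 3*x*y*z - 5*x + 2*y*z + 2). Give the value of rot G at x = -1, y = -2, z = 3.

(∇×G)₁ = ∂G₃/∂y − ∂G₂/∂z = 3*x*z + 2*z
(∇×G)₂ = ∂G₁/∂z − ∂G₃/∂x = -3*y*z + 4
(∇×G)₃ = ∂G₂/∂x − ∂G₁/∂y = 5*y
∇×G = (3*x*z + 2*z, -3*y*z + 4, 5*y)
At (-1, -2, 3): (-3, 22, -10).

(-3, 22, -10)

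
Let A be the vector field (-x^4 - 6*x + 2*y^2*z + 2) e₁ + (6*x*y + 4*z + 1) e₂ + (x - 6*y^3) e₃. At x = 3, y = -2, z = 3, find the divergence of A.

∂A₁/∂x = -4*x^3 - 6
∂A₂/∂y = 6*x
∂A₃/∂z = 0
∇·A = -4*x^3 + 6*x - 6
At (3, -2, 3): -96.

-96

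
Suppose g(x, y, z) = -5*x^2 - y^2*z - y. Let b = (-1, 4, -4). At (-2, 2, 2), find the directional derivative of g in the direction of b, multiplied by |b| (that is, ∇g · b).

-40

∂g/∂x = -10*x
∂g/∂y = -2*y*z - 1
∂g/∂z = -y^2
∇g at (-2, 2, 2) = (20, -9, -4)
∇g · b = (20)(-1) + (-9)(4) + (-4)(-4) = -40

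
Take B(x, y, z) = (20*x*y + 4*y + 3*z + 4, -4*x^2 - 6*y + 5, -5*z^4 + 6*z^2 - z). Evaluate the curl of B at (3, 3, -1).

(0, 3, -88)

(∇×B)₁ = ∂B₃/∂y − ∂B₂/∂z = 0
(∇×B)₂ = ∂B₁/∂z − ∂B₃/∂x = 3
(∇×B)₃ = ∂B₂/∂x − ∂B₁/∂y = -28*x - 4
∇×B = (0, 3, -28*x - 4)
At (3, 3, -1): (0, 3, -88).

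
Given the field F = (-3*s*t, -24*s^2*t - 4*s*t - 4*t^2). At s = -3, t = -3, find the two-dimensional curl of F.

-429

∂F₂/∂s = -48*s*t - 4*t
∂F₁/∂t = -3*s
Scalar curl = -48*s*t + 3*s - 4*t
At (-3, -3): -429.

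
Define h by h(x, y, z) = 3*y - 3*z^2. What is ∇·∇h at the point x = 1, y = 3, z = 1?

∂²h/∂x² = 0
∂²h/∂y² = 0
∂²h/∂z² = -6
∇²h = -6
At (1, 3, 1): -6.

-6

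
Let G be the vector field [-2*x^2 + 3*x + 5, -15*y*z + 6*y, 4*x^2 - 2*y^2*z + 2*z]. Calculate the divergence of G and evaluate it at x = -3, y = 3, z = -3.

50

∂G₁/∂x = -4*x + 3
∂G₂/∂y = -15*z + 6
∂G₃/∂z = -2*y^2 + 2
∇·G = -4*x - 2*y^2 - 15*z + 11
At (-3, 3, -3): 50.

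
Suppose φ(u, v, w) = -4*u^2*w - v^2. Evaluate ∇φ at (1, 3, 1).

(-8, -6, -4)

∂φ/∂u = -8*u*w
∂φ/∂v = -2*v
∂φ/∂w = -4*u^2
∇φ = (-8*u*w, -2*v, -4*u^2)
At (1, 3, 1): (-8, -6, -4).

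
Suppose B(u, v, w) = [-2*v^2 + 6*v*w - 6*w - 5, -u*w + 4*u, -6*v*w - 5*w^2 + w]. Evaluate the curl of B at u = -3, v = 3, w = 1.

(-9, 12, 9)

(∇×B)₁ = ∂B₃/∂v − ∂B₂/∂w = u - 6*w
(∇×B)₂ = ∂B₁/∂w − ∂B₃/∂u = 6*v - 6
(∇×B)₃ = ∂B₂/∂u − ∂B₁/∂v = 4*v - 7*w + 4
∇×B = (u - 6*w, 6*v - 6, 4*v - 7*w + 4)
At (-3, 3, 1): (-9, 12, 9).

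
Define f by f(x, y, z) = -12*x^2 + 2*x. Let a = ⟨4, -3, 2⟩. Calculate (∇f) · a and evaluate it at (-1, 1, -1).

∂f/∂x = -24*x + 2
∂f/∂y = 0
∂f/∂z = 0
∇f at (-1, 1, -1) = (26, 0, 0)
∇f · a = (26)(4) + (0)(-3) + (0)(2) = 104

104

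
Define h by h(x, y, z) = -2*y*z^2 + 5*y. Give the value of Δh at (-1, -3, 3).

12

∂²h/∂x² = 0
∂²h/∂y² = 0
∂²h/∂z² = -4*y
∇²h = -4*y
At (-1, -3, 3): 12.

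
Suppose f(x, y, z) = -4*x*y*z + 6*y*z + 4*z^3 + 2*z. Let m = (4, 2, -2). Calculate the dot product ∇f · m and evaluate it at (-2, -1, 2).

16

∂f/∂x = -4*y*z
∂f/∂y = -4*x*z + 6*z
∂f/∂z = -4*x*y + 6*y + 12*z^2 + 2
∇f at (-2, -1, 2) = (8, 28, 36)
∇f · m = (8)(4) + (28)(2) + (36)(-2) = 16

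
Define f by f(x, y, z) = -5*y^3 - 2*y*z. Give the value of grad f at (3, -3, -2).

(0, -131, 6)

∂f/∂x = 0
∂f/∂y = -15*y^2 - 2*z
∂f/∂z = -2*y
∇f = (0, -15*y^2 - 2*z, -2*y)
At (3, -3, -2): (0, -131, 6).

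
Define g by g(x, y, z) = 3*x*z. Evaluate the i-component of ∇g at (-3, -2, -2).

(∇g)_1 = ∂g/∂x = 3*z
At (-3, -2, -2): -6.

-6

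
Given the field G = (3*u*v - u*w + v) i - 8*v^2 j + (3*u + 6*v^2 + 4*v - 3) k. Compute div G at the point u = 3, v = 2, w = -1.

-25

∂G₁/∂u = 3*v - w
∂G₂/∂v = -16*v
∂G₃/∂w = 0
∇·G = -13*v - w
At (3, 2, -1): -25.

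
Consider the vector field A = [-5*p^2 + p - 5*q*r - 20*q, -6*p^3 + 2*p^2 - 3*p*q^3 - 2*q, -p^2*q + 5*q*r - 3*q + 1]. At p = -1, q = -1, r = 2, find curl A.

(6, 7, 11)

(∇×A)₁ = ∂A₃/∂q − ∂A₂/∂r = -p^2 + 5*r - 3
(∇×A)₂ = ∂A₁/∂r − ∂A₃/∂p = 2*p*q - 5*q
(∇×A)₃ = ∂A₂/∂p − ∂A₁/∂q = -18*p^2 + 4*p - 3*q^3 + 5*r + 20
∇×A = (-p^2 + 5*r - 3, 2*p*q - 5*q, -18*p^2 + 4*p - 3*q^3 + 5*r + 20)
At (-1, -1, 2): (6, 7, 11).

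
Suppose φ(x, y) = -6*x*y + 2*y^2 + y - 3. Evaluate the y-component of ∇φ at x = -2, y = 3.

25

(∇φ)_2 = ∂φ/∂y = -6*x + 4*y + 1
At (-2, 3): 25.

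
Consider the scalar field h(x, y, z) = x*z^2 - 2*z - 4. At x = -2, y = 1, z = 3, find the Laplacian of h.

-4

∂²h/∂x² = 0
∂²h/∂y² = 0
∂²h/∂z² = 2*x
∇²h = 2*x
At (-2, 1, 3): -4.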